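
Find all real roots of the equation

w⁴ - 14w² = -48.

w = -2.8284 or w = -2.4495 or w = 2.4495 or w = 2.8284

Let u = w². The equation becomes u² - 14u + 48 = 0.
Factor: (u - 8)(u - 6) = 0, so u = 8 or u = 6.
w² = 8 gives w = ±2·√(2) ≈ ±2.8284.
w² = 6 gives w = ±√(6) ≈ ±2.4495.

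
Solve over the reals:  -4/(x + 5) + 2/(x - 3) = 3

x = -6.2436 or x = 3.577

Multiply both sides by (x + 5)(x - 3):
-4(x - 3) + 2(x + 5) = 3(x + 5)(x - 3).
Expand and collect terms: 3x² + 8x - 67 = 0.
By the quadratic formula, x = (-8 ± √868) / 6, so x ≈ 3.577 or x ≈ -6.2436.
Neither value makes a denominator zero (x ≠ -5, x ≠ 3), so both are valid.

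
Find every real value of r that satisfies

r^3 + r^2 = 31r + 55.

Rearrange: r^3 + r^2 - 31r - 55 = 0.
Possible rational roots are divisors of -55. Testing r = -5 gives 0, so (r + 5) is a factor.
Divide: r^3 + r^2 - 31r - 55 = (r + 5)(r^2 - 4r - 11).
Apply the quadratic formula to r^2 - 4r - 11 = 0: r = (4 +/- sqrt(60))/2, i.e. r ~= 5.873 or r ~= -1.873.

r = -5 or r = -1.873 or r = 5.873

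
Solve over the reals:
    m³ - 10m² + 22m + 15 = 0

Possible rational roots are divisors of 15. Testing m = 5 gives 0, so (m - 5) is a factor.
Divide: m³ - 10m² + 22m + 15 = (m - 5)(m² - 5m - 3).
Apply the quadratic formula to m² - 5m - 3 = 0: m = (5 ± √37)/2, i.e. m ≈ 5.5414 or m ≈ -0.5414.

m = -0.5414 or m = 5 or m = 5.5414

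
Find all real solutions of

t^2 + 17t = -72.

Bring every term to one side: t^2 + 17t + 72 = 0.
Factor: (t + 8)(t + 9) = 0.
So t = -8 or t = -9.

t = -9 or t = -8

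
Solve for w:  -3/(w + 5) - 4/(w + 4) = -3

Multiply both sides by (w + 5)(w + 4):
-3(w + 4) - 4(w + 5) = -3(w + 5)(w + 4).
Expand and collect terms: -3w² - 20w - 28 = 0.
Factor or apply the quadratic formula: w = -4.6667 or w = -2.
Neither value makes a denominator zero (w ≠ -5, w ≠ -4), so both are valid.

w = -4.6667 or w = -2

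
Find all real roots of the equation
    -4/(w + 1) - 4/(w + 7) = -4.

w = -6.1623 or w = 0.1623

Multiply both sides by (w + 1)(w + 7):
-4(w + 7) - 4(w + 1) = -4(w + 1)(w + 7).
Expand and collect terms: -4w^2 - 24w + 4 = 0.
By the quadratic formula, w = (24 +/- sqrt(640)) / -8, so w ~= -6.1623 or w ~= 0.1623.
Neither value makes a denominator zero (w != -1, w != -7), so both are valid.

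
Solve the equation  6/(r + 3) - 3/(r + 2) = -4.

r = -4.1061 or r = -1.6439

Multiply both sides by (r + 3)(r + 2):
6(r + 2) - 3(r + 3) = -4(r + 3)(r + 2).
Expand and collect terms: -4r^2 - 23r - 27 = 0.
By the quadratic formula, r = (23 +/- sqrt(97)) / -8, so r ~= -4.1061 or r ~= -1.6439.
Neither value makes a denominator zero (r != -3, r != -2), so both are valid.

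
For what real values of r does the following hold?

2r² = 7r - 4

r = 0.7192 or r = 2.7808

Rearrange to standard form: 2r² - 7r + 4 = 0.
Discriminant: (-7)² − 4·2·4 = 17.
Quadratic formula: r = (7 ± √17) / 4.
So r = √(17)/4 + 7/4 ≈ 2.7808 or r = 7/4 - √(17)/4 ≈ 0.7192.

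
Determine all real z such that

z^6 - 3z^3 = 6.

Let u = z^3. The equation becomes u^2 - 3u - 6 = 0.
By the quadratic formula, u = 3/2 + sqrt(33)/2 or u = 3/2 - sqrt(33)/2.
z^3 = 3/2 + sqrt(33)/2 gives z = (3/2 + sqrt(33)/2)^(1/3) ~= 1.6352.
z^3 = 3/2 - sqrt(33)/2 gives z = -(-3/2 + sqrt(33)/2)^(1/3) ~= -1.1113.

z = -1.1113 or z = 1.6352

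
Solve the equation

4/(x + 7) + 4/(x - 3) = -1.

x = -12.4031 or x = 0.4031

Multiply both sides by (x + 7)(x - 3):
4(x - 3) + 4(x + 7) = -(x + 7)(x - 3).
Expand and collect terms: -x^2 - 12x + 5 = 0.
By the quadratic formula, x = (12 +/- sqrt(164)) / -2, so x ~= -12.4031 or x ~= 0.4031.
Neither value makes a denominator zero (x != -7, x != 3), so both are valid.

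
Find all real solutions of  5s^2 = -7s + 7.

Rearrange to standard form: 5s^2 + 7s - 7 = 0.
Discriminant: (7)^2 - 4*5*(-7) = 189.
Quadratic formula: s = (-7 +/- sqrt(189)) / 10.
So s = -7/10 + 3*sqrt(21)/10 ~= 0.6748 or s = -3*sqrt(21)/10 - 7/10 ~= -2.0748.

s = -2.0748 or s = 0.6748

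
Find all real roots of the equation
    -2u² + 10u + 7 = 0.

Discriminant: (10)² − 4·(-2)·7 = 156.
Quadratic formula: u = (-10 ± √156) / (-4).
So u = 5/2 - √(39)/2 ≈ -0.6225 or u = 5/2 + √(39)/2 ≈ 5.6225.

u = -0.6225 or u = 5.6225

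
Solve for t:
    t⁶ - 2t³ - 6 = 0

Let u = t³. The equation becomes u² - 2u - 6 = 0.
By the quadratic formula, u = 1 + √(7) or u = 1 - √(7).
t³ = 1 + √(7) gives t = ∛(1 + √(7)) ≈ 1.5391.
t³ = 1 - √(7) gives t = -∛(-1 + √(7)) ≈ -1.1807.

t = -1.1807 or t = 1.5391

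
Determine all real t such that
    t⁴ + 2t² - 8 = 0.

t = -1.4142 or t = 1.4142

Let u = t². The equation becomes u² + 2u - 8 = 0.
Factor: (u + 4)(u - 2) = 0, so u = -4 or u = 2.
t² = -4 < 0 has no real solution.
t² = 2 gives t = ±√(2) ≈ ±1.4142.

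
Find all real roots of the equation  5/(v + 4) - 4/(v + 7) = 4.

Multiply both sides by (v + 4)(v + 7):
5(v + 7) - 4(v + 4) = 4(v + 4)(v + 7).
Expand and collect terms: 4v^2 + 43v + 93 = 0.
Factor or apply the quadratic formula: v = -3 or v = -7.75.
Neither value makes a denominator zero (v != -4, v != -7), so both are valid.

v = -7.75 or v = -3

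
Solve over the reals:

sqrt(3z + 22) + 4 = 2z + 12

z = -2

Isolate the radical: sqrt(3z + 22) = 2z + 8.
Square both sides: 3z + 22 = (2z + 8)^2.
Expand and rearrange: 4z^2 + 29z + 42 = 0.
Solving gives z = -2 or z = -5.25.
Check each candidate in the original equation:
  z = -2: sqrt(16) = 4, while 2z + 8 = 4 — valid.
  z = -5.25: sqrt(6.25) = 2.5, while 2z + 8 = -2.5 — extraneous.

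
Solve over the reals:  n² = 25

n = -5 or n = 5

Bring every term to one side: n² - 25 = 0.
Factor: (n + 5)(n - 5) = 0.
So n = -5 or n = 5.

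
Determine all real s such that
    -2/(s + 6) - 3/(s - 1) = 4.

s = -6.5551 or s = 0.3051

Multiply both sides by (s + 6)(s - 1):
-2(s - 1) - 3(s + 6) = 4(s + 6)(s - 1).
Expand and collect terms: 4s^2 + 25s - 8 = 0.
By the quadratic formula, s = (-25 +/- sqrt(753)) / 8, so s ~= 0.3051 or s ~= -6.5551.
Neither value makes a denominator zero (s != -6, s != 1), so both are valid.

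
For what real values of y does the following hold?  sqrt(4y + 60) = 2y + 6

Square both sides: 4y + 60 = (2y + 6)^2.
Expand and rearrange: 4y^2 + 20y - 24 = 0.
Solving gives y = 1 or y = -6.
Check each candidate in the original equation:
  y = 1: sqrt(64) = 8, while 2y + 6 = 8 — valid.
  y = -6: sqrt(36) = 6, while 2y + 6 = -6 — extraneous.

y = 1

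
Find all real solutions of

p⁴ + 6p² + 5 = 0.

Let u = p². The equation becomes u² + 6u + 5 = 0.
Factor: (u + 5)(u + 1) = 0, so u = -5 or u = -1.
p² = -5 < 0 has no real solution.
p² = -1 < 0 has no real solution.

No real solutions.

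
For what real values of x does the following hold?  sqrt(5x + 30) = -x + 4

x = -1

Square both sides: 5x + 30 = (-x + 4)^2.
Expand and rearrange: x^2 - 13x - 14 = 0.
Solving gives x = 14 or x = -1.
Check each candidate in the original equation:
  x = 14: sqrt(100) = 10, while -x + 4 = -10 — extraneous.
  x = -1: sqrt(25) = 5, while -x + 4 = 5 — valid.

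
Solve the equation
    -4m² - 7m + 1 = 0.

m = -1.8828 or m = 0.1328

Discriminant: (-7)² − 4·(-4)·1 = 65.
Quadratic formula: m = (7 ± √65) / (-8).
So m = -√(65)/8 - 7/8 ≈ -1.8828 or m = -7/8 + √(65)/8 ≈ 0.1328.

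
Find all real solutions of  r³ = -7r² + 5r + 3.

r = -7.6056 or r = -0.3944 or r = 1

Rearrange: r³ + 7r² - 5r - 3 = 0.
Possible rational roots are divisors of -3. Testing r = 1 gives 0, so (r - 1) is a factor.
Divide: r³ + 7r² - 5r - 3 = (r - 1)(r² + 8r + 3).
Apply the quadratic formula to r² + 8r + 3 = 0: r = (-8 ± √52)/2, i.e. r ≈ -0.3944 or r ≈ -7.6056.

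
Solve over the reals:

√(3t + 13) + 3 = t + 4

Isolate the radical: √(3t + 13) = t + 1.
Square both sides: 3t + 13 = (t + 1)².
Expand and rearrange: t² - t - 12 = 0.
Solving gives t = 4 or t = -3.
Check each candidate in the original equation:
  t = 4: √(25) = 5, while t + 1 = 5 — valid.
  t = -3: √(4) = 2, while t + 1 = -2 — extraneous.

t = 4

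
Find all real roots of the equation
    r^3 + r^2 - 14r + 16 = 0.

Possible rational roots are divisors of 16. Testing r = 2 gives 0, so (r - 2) is a factor.
Divide: r^3 + r^2 - 14r + 16 = (r - 2)(r^2 + 3r - 8).
Apply the quadratic formula to r^2 + 3r - 8 = 0: r = (-3 +/- sqrt(41))/2, i.e. r ~= 1.7016 or r ~= -4.7016.

r = -4.7016 or r = 1.7016 or r = 2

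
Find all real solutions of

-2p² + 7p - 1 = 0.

p = 0.1492 or p = 3.3508

Discriminant: (7)² − 4·(-2)·(-1) = 41.
Quadratic formula: p = (-7 ± √41) / (-4).
So p = 7/4 - √(41)/4 ≈ 0.1492 or p = √(41)/4 + 7/4 ≈ 3.3508.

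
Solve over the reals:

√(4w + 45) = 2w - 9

w = 9

Square both sides: 4w + 45 = (2w - 9)².
Expand and rearrange: 4w² - 40w + 36 = 0.
Solving gives w = 9 or w = 1.
Check each candidate in the original equation:
  w = 9: √(81) = 9, while 2w - 9 = 9 — valid.
  w = 1: √(49) = 7, while 2w - 9 = -7 — extraneous.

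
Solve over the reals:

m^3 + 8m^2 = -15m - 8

Rearrange: m^3 + 8m^2 + 15m + 8 = 0.
Possible rational roots are divisors of 8. Testing m = -1 gives 0, so (m + 1) is a factor.
Divide: m^3 + 8m^2 + 15m + 8 = (m + 1)(m^2 + 7m + 8).
Apply the quadratic formula to m^2 + 7m + 8 = 0: m = (-7 +/- sqrt(17))/2, i.e. m ~= -1.4384 or m ~= -5.5616.

m = -5.5616 or m = -1.4384 or m = -1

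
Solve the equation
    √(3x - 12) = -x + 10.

x = 7

Square both sides: 3x - 12 = (-x + 10)².
Expand and rearrange: x² - 23x + 112 = 0.
Solving gives x = 16 or x = 7.
Check each candidate in the original equation:
  x = 16: √(36) = 6, while -x + 10 = -6 — extraneous.
  x = 7: √(9) = 3, while -x + 10 = 3 — valid.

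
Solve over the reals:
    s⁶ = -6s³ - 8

s = -1.5874 or s = -1.2599

Let u = s³. The equation becomes u² + 6u + 8 = 0.
Factor: (u + 4)(u + 2) = 0, so u = -4 or u = -2.
s³ = -4 gives s = -∛(4) ≈ -1.5874.
s³ = -2 gives s = -∛(2) ≈ -1.2599.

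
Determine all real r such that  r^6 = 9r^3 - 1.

r = 0.4828 or r = 2.0714

Let u = r^3. The equation becomes u^2 - 9u + 1 = 0.
By the quadratic formula, u = sqrt(77)/2 + 9/2 or u = 9/2 - sqrt(77)/2.
r^3 = sqrt(77)/2 + 9/2 gives r = (sqrt(77)/2 + 9/2)^(1/3) ~= 2.0714.
r^3 = 9/2 - sqrt(77)/2 gives r = (9/2 - sqrt(77)/2)^(1/3) ~= 0.4828.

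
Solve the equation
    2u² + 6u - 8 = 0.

u = -4 or u = 1

Factor: 2(u + 4)(u - 1) = 0.
So u = -4 or u = 1.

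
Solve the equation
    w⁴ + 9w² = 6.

w = -0.7896 or w = 0.7896

Let u = w². The equation becomes u² + 9u - 6 = 0.
By the quadratic formula, u = -9/2 + √(105)/2 or u = -√(105)/2 - 9/2.
w² = -9/2 + √(105)/2 gives w = ±√(-9/2 + √(105)/2) ≈ ±0.7896.
w² = -√(105)/2 - 9/2 < 0 has no real solution.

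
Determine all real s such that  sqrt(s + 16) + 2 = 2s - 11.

Isolate the radical: sqrt(s + 16) = 2s - 13.
Square both sides: s + 16 = (2s - 13)^2.
Expand and rearrange: 4s^2 - 53s + 153 = 0.
Solving gives s = 9 or s = 4.25.
Check each candidate in the original equation:
  s = 9: sqrt(25) = 5, while 2s - 13 = 5 — valid.
  s = 4.25: sqrt(20.25) = 4.5, while 2s - 13 = -4.5 — extraneous.

s = 9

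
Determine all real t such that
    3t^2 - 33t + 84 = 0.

t = 4 or t = 7

Factor: 3(t - 4)(t - 7) = 0.
So t = 4 or t = 7.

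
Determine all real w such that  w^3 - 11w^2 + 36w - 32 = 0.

Possible rational roots are divisors of -32. Testing w = 4 gives 0, so (w - 4) is a factor.
Divide: w^3 - 11w^2 + 36w - 32 = (w - 4)(w^2 - 7w + 8).
Apply the quadratic formula to w^2 - 7w + 8 = 0: w = (7 +/- sqrt(17))/2, i.e. w ~= 5.5616 or w ~= 1.4384.

w = 1.4384 or w = 4 or w = 5.5616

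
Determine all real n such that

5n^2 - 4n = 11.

Rearrange to standard form: 5n^2 - 4n - 11 = 0.
Discriminant: (-4)^2 - 4*5*(-11) = 236.
Quadratic formula: n = (4 +/- sqrt(236)) / 10.
So n = 2/5 + sqrt(59)/5 ~= 1.9362 or n = 2/5 - sqrt(59)/5 ~= -1.1362.

n = -1.1362 or n = 1.9362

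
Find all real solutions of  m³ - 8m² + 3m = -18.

m = -1.2426 or m = 2 or m = 7.2426

Rearrange: m³ - 8m² + 3m + 18 = 0.
Possible rational roots are divisors of 18. Testing m = 2 gives 0, so (m - 2) is a factor.
Divide: m³ - 8m² + 3m + 18 = (m - 2)(m² - 6m - 9).
Apply the quadratic formula to m² - 6m - 9 = 0: m = (6 ± √72)/2, i.e. m ≈ 7.2426 or m ≈ -1.2426.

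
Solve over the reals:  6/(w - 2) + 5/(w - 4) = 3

Multiply both sides by (w - 2)(w - 4):
6(w - 4) + 5(w - 2) = 3(w - 2)(w - 4).
Expand and collect terms: 3w² - 29w + 58 = 0.
By the quadratic formula, w = (29 ± √145) / 6, so w ≈ 6.8403 or w ≈ 2.8264.
Neither value makes a denominator zero (w ≠ 2, w ≠ 4), so both are valid.

w = 2.8264 or w = 6.8403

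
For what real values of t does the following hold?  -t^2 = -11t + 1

t = 0.0917 or t = 10.9083

Rearrange to standard form: -t^2 + 11t - 1 = 0.
Discriminant: (11)^2 - 4*(-1)*(-1) = 117.
Quadratic formula: t = (-11 +/- sqrt(117)) / (-2).
So t = 11/2 - 3*sqrt(13)/2 ~= 0.0917 or t = 3*sqrt(13)/2 + 11/2 ~= 10.9083.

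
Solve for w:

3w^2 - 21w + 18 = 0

w = 1 or w = 6

Factor: 3(w - 1)(w - 6) = 0.
So w = 1 or w = 6.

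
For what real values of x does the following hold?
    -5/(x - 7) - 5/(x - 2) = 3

x = -0.1713 or x = 5.838

Multiply both sides by (x - 7)(x - 2):
-5(x - 2) - 5(x - 7) = 3(x - 7)(x - 2).
Expand and collect terms: 3x² - 17x - 3 = 0.
By the quadratic formula, x = (17 ± √325) / 6, so x ≈ 5.838 or x ≈ -0.1713.
Neither value makes a denominator zero (x ≠ 7, x ≠ 2), so both are valid.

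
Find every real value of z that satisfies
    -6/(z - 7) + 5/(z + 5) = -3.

Multiply both sides by (z - 7)(z + 5):
-6(z + 5) + 5(z - 7) = -3(z - 7)(z + 5).
Expand and collect terms: -3z^2 + 7z + 170 = 0.
By the quadratic formula, z = (-7 +/- sqrt(2089)) / -6, so z ~= -6.4509 or z ~= 8.7843.
Neither value makes a denominator zero (z != 7, z != -5), so both are valid.

z = -6.4509 or z = 8.7843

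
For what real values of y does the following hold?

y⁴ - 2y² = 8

y = -2 or y = 2

Let u = y². The equation becomes u² - 2u - 8 = 0.
Factor: (u - 4)(u + 2) = 0, so u = 4 or u = -2.
y² = 4 gives y = ±2.
y² = -2 < 0 has no real solution.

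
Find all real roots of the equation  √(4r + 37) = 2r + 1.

Square both sides: 4r + 37 = (2r + 1)².
Expand and rearrange: 4r² - 36 = 0.
Solving gives r = 3 or r = -3.
Check each candidate in the original equation:
  r = 3: √(49) = 7, while 2r + 1 = 7 — valid.
  r = -3: √(25) = 5, while 2r + 1 = -5 — extraneous.

r = 3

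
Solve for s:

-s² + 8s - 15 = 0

s = 3 or s = 5

Factor: -1(s - 5)(s - 3) = 0.
So s = 5 or s = 3.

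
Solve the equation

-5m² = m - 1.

m = -0.5583 or m = 0.3583

Rearrange to standard form: -5m² - m + 1 = 0.
Discriminant: (-1)² − 4·(-5)·1 = 21.
Quadratic formula: m = (1 ± √21) / (-10).
So m = -√(21)/10 - 1/10 ≈ -0.5583 or m = -1/10 + √(21)/10 ≈ 0.3583.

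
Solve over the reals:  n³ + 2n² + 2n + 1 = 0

Possible rational roots are divisors of 1. Testing n = -1 gives 0, so (n + 1) is a factor.
Divide: n³ + 2n² + 2n + 1 = (n + 1)(n² + n + 1).
The quadratic n² + n + 1 has discriminant -3 < 0, so no further real roots.

n = -1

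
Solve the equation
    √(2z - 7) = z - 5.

z = 8

Square both sides: 2z - 7 = (z - 5)².
Expand and rearrange: z² - 12z + 32 = 0.
Solving gives z = 8 or z = 4.
Check each candidate in the original equation:
  z = 8: √(9) = 3, while z - 5 = 3 — valid.
  z = 4: √(1) = 1, while z - 5 = -1 — extraneous.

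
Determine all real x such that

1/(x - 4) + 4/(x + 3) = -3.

x = -4.3885 or x = 3.7218

Multiply both sides by (x - 4)(x + 3):
(x + 3) + 4(x - 4) = -3(x - 4)(x + 3).
Expand and collect terms: -3x^2 - 2x + 49 = 0.
By the quadratic formula, x = (2 +/- sqrt(592)) / -6, so x ~= -4.3885 or x ~= 3.7218.
Neither value makes a denominator zero (x != 4, x != -3), so both are valid.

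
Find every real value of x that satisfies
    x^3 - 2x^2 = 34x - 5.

x = -5 or x = 0.1459 or x = 6.8541

Rearrange: x^3 - 2x^2 - 34x + 5 = 0.
Possible rational roots are divisors of 5. Testing x = -5 gives 0, so (x + 5) is a factor.
Divide: x^3 - 2x^2 - 34x + 5 = (x + 5)(x^2 - 7x + 1).
Apply the quadratic formula to x^2 - 7x + 1 = 0: x = (7 +/- sqrt(45))/2, i.e. x ~= 6.8541 or x ~= 0.1459.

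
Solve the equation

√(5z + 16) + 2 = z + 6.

Isolate the radical: √(5z + 16) = z + 4.
Square both sides: 5z + 16 = (z + 4)².
Expand and rearrange: z² + 3z = 0.
Solving gives z = 0 or z = -3.
Check each candidate in the original equation:
  z = 0: √(16) = 4, while z + 4 = 4 — valid.
  z = -3: √(1) = 1, while z + 4 = 1 — valid.

z = -3 or z = 0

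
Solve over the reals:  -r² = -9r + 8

r = 1 or r = 8

Bring every term to one side: -r² + 9r - 8 = 0.
Factor: -1(r - 8)(r - 1) = 0.
So r = 8 or r = 1.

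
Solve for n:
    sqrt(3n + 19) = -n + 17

n = 10

Square both sides: 3n + 19 = (-n + 17)^2.
Expand and rearrange: n^2 - 37n + 270 = 0.
Solving gives n = 27 or n = 10.
Check each candidate in the original equation:
  n = 27: sqrt(100) = 10, while -n + 17 = -10 — extraneous.
  n = 10: sqrt(49) = 7, while -n + 17 = 7 — valid.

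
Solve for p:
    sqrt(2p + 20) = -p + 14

p = 8

Square both sides: 2p + 20 = (-p + 14)^2.
Expand and rearrange: p^2 - 30p + 176 = 0.
Solving gives p = 22 or p = 8.
Check each candidate in the original equation:
  p = 22: sqrt(64) = 8, while -p + 14 = -8 — extraneous.
  p = 8: sqrt(36) = 6, while -p + 14 = 6 — valid.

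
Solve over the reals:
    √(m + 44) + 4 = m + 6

m = 5

Isolate the radical: √(m + 44) = m + 2.
Square both sides: m + 44 = (m + 2)².
Expand and rearrange: m² + 3m - 40 = 0.
Solving gives m = 5 or m = -8.
Check each candidate in the original equation:
  m = 5: √(49) = 7, while m + 2 = 7 — valid.
  m = -8: √(36) = 6, while m + 2 = -6 — extraneous.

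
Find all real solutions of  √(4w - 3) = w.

w = 1 or w = 3

Square both sides: 4w - 3 = (w)².
Expand and rearrange: w² - 4w + 3 = 0.
Solving gives w = 3 or w = 1.
Check each candidate in the original equation:
  w = 3: √(9) = 3, while w = 3 — valid.
  w = 1: √(1) = 1, while w = 1 — valid.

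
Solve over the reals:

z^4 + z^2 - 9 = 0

Let u = z^2. The equation becomes u^2 + u - 9 = 0.
By the quadratic formula, u = -1/2 + sqrt(37)/2 or u = -sqrt(37)/2 - 1/2.
z^2 = -1/2 + sqrt(37)/2 gives z = +/-sqrt(-1/2 + sqrt(37)/2) ~= +/-1.5942.
z^2 = -sqrt(37)/2 - 1/2 < 0 has no real solution.

z = -1.5942 or z = 1.5942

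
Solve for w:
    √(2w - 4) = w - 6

w = 10

Square both sides: 2w - 4 = (w - 6)².
Expand and rearrange: w² - 14w + 40 = 0.
Solving gives w = 10 or w = 4.
Check each candidate in the original equation:
  w = 10: √(16) = 4, while w - 6 = 4 — valid.
  w = 4: √(4) = 2, while w - 6 = -2 — extraneous.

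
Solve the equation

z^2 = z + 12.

z = -3 or z = 4

Bring every term to one side: z^2 - z - 12 = 0.
Factor: (z + 3)(z - 4) = 0.
So z = -3 or z = 4.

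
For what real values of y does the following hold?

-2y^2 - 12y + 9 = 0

y = -6.6742 or y = 0.6742

Discriminant: (-12)^2 - 4*(-2)*9 = 216.
Quadratic formula: y = (12 +/- sqrt(216)) / (-4).
So y = -3*sqrt(6)/2 - 3 ~= -6.6742 or y = -3 + 3*sqrt(6)/2 ~= 0.6742.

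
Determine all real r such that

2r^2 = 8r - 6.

Bring every term to one side: 2r^2 - 8r + 6 = 0.
Factor: 2(r - 3)(r - 1) = 0.
So r = 3 or r = 1.

r = 1 or r = 3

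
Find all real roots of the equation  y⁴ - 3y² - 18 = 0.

y = -2.4495 or y = 2.4495

Let u = y². The equation becomes u² - 3u - 18 = 0.
Factor: (u - 6)(u + 3) = 0, so u = 6 or u = -3.
y² = 6 gives y = ±√(6) ≈ ±2.4495.
y² = -3 < 0 has no real solution.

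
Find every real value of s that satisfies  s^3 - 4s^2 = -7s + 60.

Rearrange: s^3 - 4s^2 + 7s - 60 = 0.
Possible rational roots are divisors of -60. Testing s = 5 gives 0, so (s - 5) is a factor.
Divide: s^3 - 4s^2 + 7s - 60 = (s - 5)(s^2 + s + 12).
The quadratic s^2 + s + 12 has discriminant -47 < 0, so no further real roots.

s = 5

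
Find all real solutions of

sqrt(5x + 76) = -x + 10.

x = 1

Square both sides: 5x + 76 = (-x + 10)^2.
Expand and rearrange: x^2 - 25x + 24 = 0.
Solving gives x = 24 or x = 1.
Check each candidate in the original equation:
  x = 24: sqrt(196) = 14, while -x + 10 = -14 — extraneous.
  x = 1: sqrt(81) = 9, while -x + 10 = 9 — valid.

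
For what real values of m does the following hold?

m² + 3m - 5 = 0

Discriminant: (3)² − 4·1·(-5) = 29.
Quadratic formula: m = (-3 ± √29) / 2.
So m = -3/2 + √(29)/2 ≈ 1.1926 or m = -√(29)/2 - 3/2 ≈ -4.1926.

m = -4.1926 or m = 1.1926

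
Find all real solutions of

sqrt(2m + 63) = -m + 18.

Square both sides: 2m + 63 = (-m + 18)^2.
Expand and rearrange: m^2 - 38m + 261 = 0.
Solving gives m = 29 or m = 9.
Check each candidate in the original equation:
  m = 29: sqrt(121) = 11, while -m + 18 = -11 — extraneous.
  m = 9: sqrt(81) = 9, while -m + 18 = 9 — valid.

m = 9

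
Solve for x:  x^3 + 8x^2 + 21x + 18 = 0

x = -3 or x = -2

Possible rational roots are divisors of 18. Testing x = -2 gives 0, so (x + 2) is a factor.
Divide: x^3 + 8x^2 + 21x + 18 = (x + 2)(x^2 + 6x + 9).
The quadratic has the repeated root x = -3.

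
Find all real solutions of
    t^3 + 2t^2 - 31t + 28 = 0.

t = -7 or t = 1 or t = 4

Possible rational roots are divisors of 28. Testing t = 4 gives 0, so (t - 4) is a factor.
Divide: t^3 + 2t^2 - 31t + 28 = (t - 4)(t^2 + 6t - 7).
Factor the quadratic: t = 1 or t = -7.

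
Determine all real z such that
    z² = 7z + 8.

z = -1 or z = 8

Bring every term to one side: z² - 7z - 8 = 0.
Factor: (z - 8)(z + 1) = 0.
So z = 8 or z = -1.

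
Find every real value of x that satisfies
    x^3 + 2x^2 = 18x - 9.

x = -5.5414 or x = 0.5414 or x = 3

Rearrange: x^3 + 2x^2 - 18x + 9 = 0.
Possible rational roots are divisors of 9. Testing x = 3 gives 0, so (x - 3) is a factor.
Divide: x^3 + 2x^2 - 18x + 9 = (x - 3)(x^2 + 5x - 3).
Apply the quadratic formula to x^2 + 5x - 3 = 0: x = (-5 +/- sqrt(37))/2, i.e. x ~= 0.5414 or x ~= -5.5414.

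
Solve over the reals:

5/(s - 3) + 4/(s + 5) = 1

Multiply both sides by (s - 3)(s + 5):
5(s + 5) + 4(s - 3) = (s - 3)(s + 5).
Expand and collect terms: s² - 7s - 28 = 0.
By the quadratic formula, s = (7 ± √161) / 2, so s ≈ 9.8443 or s ≈ -2.8443.
Neither value makes a denominator zero (s ≠ 3, s ≠ -5), so both are valid.

s = -2.8443 or s = 9.8443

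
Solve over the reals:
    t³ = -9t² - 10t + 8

t = -7.5311 or t = -2 or t = 0.5311

Rearrange: t³ + 9t² + 10t - 8 = 0.
Possible rational roots are divisors of -8. Testing t = -2 gives 0, so (t + 2) is a factor.
Divide: t³ + 9t² + 10t - 8 = (t + 2)(t² + 7t - 4).
Apply the quadratic formula to t² + 7t - 4 = 0: t = (-7 ± √65)/2, i.e. t ≈ 0.5311 or t ≈ -7.5311.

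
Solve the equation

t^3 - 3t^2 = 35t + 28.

Rearrange: t^3 - 3t^2 - 35t - 28 = 0.
Possible rational roots are divisors of -28. Testing t = -4 gives 0, so (t + 4) is a factor.
Divide: t^3 - 3t^2 - 35t - 28 = (t + 4)(t^2 - 7t - 7).
Apply the quadratic formula to t^2 - 7t - 7 = 0: t = (7 +/- sqrt(77))/2, i.e. t ~= 7.8875 or t ~= -0.8875.

t = -4 or t = -0.8875 or t = 7.8875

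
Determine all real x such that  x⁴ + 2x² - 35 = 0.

Let u = x². The equation becomes u² + 2u - 35 = 0.
Factor: (u + 7)(u - 5) = 0, so u = -7 or u = 5.
x² = -7 < 0 has no real solution.
x² = 5 gives x = ±√(5) ≈ ±2.2361.

x = -2.2361 or x = 2.2361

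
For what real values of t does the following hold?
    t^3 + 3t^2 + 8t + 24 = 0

Possible rational roots are divisors of 24. Testing t = -3 gives 0, so (t + 3) is a factor.
Divide: t^3 + 3t^2 + 8t + 24 = (t + 3)(t^2 + 8).
The quadratic t^2 + 8 has discriminant -32 < 0, so no further real roots.

t = -3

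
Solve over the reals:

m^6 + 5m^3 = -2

m = -1.6585 or m = -0.7597

Let u = m^3. The equation becomes u^2 + 5u + 2 = 0.
By the quadratic formula, u = -5/2 + sqrt(17)/2 or u = -5/2 - sqrt(17)/2.
m^3 = -5/2 + sqrt(17)/2 gives m = -(5/2 - sqrt(17)/2)^(1/3) ~= -0.7597.
m^3 = -5/2 - sqrt(17)/2 gives m = -(sqrt(17)/2 + 5/2)^(1/3) ~= -1.6585.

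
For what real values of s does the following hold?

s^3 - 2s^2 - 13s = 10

Rearrange: s^3 - 2s^2 - 13s - 10 = 0.
Possible rational roots are divisors of -10. Testing s = -2 gives 0, so (s + 2) is a factor.
Divide: s^3 - 2s^2 - 13s - 10 = (s + 2)(s^2 - 4s - 5).
Factor the quadratic: s = 5 or s = -1.

s = -2 or s = -1 or s = 5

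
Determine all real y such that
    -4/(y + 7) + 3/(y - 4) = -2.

y = -4.576 or y = 2.076

Multiply both sides by (y + 7)(y - 4):
-4(y - 4) + 3(y + 7) = -2(y + 7)(y - 4).
Expand and collect terms: -2y² - 5y + 19 = 0.
By the quadratic formula, y = (5 ± √177) / -4, so y ≈ -4.576 or y ≈ 2.076.
Neither value makes a denominator zero (y ≠ -7, y ≠ 4), so both are valid.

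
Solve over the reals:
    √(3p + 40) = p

p = 8

Square both sides: 3p + 40 = (p)².
Expand and rearrange: p² - 3p - 40 = 0.
Solving gives p = 8 or p = -5.
Check each candidate in the original equation:
  p = 8: √(64) = 8, while p = 8 — valid.
  p = -5: √(25) = 5, while p = -5 — extraneous.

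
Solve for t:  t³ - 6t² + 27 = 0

t = -1.8541 or t = 3 or t = 4.8541

Possible rational roots are divisors of 27. Testing t = 3 gives 0, so (t - 3) is a factor.
Divide: t³ - 6t² + 27 = (t - 3)(t² - 3t - 9).
Apply the quadratic formula to t² - 3t - 9 = 0: t = (3 ± √45)/2, i.e. t ≈ 4.8541 or t ≈ -1.8541.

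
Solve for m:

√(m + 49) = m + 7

Square both sides: m + 49 = (m + 7)².
Expand and rearrange: m² + 13m = 0.
Solving gives m = 0 or m = -13.
Check each candidate in the original equation:
  m = 0: √(49) = 7, while m + 7 = 7 — valid.
  m = -13: √(36) = 6, while m + 7 = -6 — extraneous.

m = 0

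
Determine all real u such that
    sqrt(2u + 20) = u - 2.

u = 8

Square both sides: 2u + 20 = (u - 2)^2.
Expand and rearrange: u^2 - 6u - 16 = 0.
Solving gives u = 8 or u = -2.
Check each candidate in the original equation:
  u = 8: sqrt(36) = 6, while u - 2 = 6 — valid.
  u = -2: sqrt(16) = 4, while u - 2 = -4 — extraneous.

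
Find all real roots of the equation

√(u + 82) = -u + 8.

Square both sides: u + 82 = (-u + 8)².
Expand and rearrange: u² - 17u - 18 = 0.
Solving gives u = 18 or u = -1.
Check each candidate in the original equation:
  u = 18: √(100) = 10, while -u + 8 = -10 — extraneous.
  u = -1: √(81) = 9, while -u + 8 = 9 — valid.

u = -1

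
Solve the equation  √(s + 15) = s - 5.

Square both sides: s + 15 = (s - 5)².
Expand and rearrange: s² - 11s + 10 = 0.
Solving gives s = 10 or s = 1.
Check each candidate in the original equation:
  s = 10: √(25) = 5, while s - 5 = 5 — valid.
  s = 1: √(16) = 4, while s - 5 = -4 — extraneous.

s = 10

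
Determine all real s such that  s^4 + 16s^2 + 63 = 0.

Let u = s^2. The equation becomes u^2 + 16u + 63 = 0.
Factor: (u + 9)(u + 7) = 0, so u = -9 or u = -7.
s^2 = -9 < 0 has no real solution.
s^2 = -7 < 0 has no real solution.

No real solutions.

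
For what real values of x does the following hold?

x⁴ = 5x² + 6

x = -2.4495 or x = 2.4495

Let u = x². The equation becomes u² - 5u - 6 = 0.
Factor: (u + 1)(u - 6) = 0, so u = -1 or u = 6.
x² = -1 < 0 has no real solution.
x² = 6 gives x = ±√(6) ≈ ±2.4495.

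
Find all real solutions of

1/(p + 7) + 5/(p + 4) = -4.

p = -7.3956 or p = -5.1044

Multiply both sides by (p + 7)(p + 4):
(p + 4) + 5(p + 7) = -4(p + 7)(p + 4).
Expand and collect terms: -4p² - 50p - 151 = 0.
By the quadratic formula, p = (50 ± √84) / -8, so p ≈ -7.3956 or p ≈ -5.1044.
Neither value makes a denominator zero (p ≠ -7, p ≠ -4), so both are valid.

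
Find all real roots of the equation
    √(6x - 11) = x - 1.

Square both sides: 6x - 11 = (x - 1)².
Expand and rearrange: x² - 8x + 12 = 0.
Solving gives x = 6 or x = 2.
Check each candidate in the original equation:
  x = 6: √(25) = 5, while x - 1 = 5 — valid.
  x = 2: √(1) = 1, while x - 1 = 1 — valid.

x = 2 or x = 6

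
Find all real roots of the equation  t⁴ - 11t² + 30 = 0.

t = -2.4495 or t = -2.2361 or t = 2.2361 or t = 2.4495

Let u = t². The equation becomes u² - 11u + 30 = 0.
Factor: (u - 6)(u - 5) = 0, so u = 6 or u = 5.
t² = 6 gives t = ±√(6) ≈ ±2.4495.
t² = 5 gives t = ±√(5) ≈ ±2.2361.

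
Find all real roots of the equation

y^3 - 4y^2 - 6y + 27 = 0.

Possible rational roots are divisors of 27. Testing y = 3 gives 0, so (y - 3) is a factor.
Divide: y^3 - 4y^2 - 6y + 27 = (y - 3)(y^2 - y - 9).
Apply the quadratic formula to y^2 - y - 9 = 0: y = (1 +/- sqrt(37))/2, i.e. y ~= 3.5414 or y ~= -2.5414.

y = -2.5414 or y = 3 or y = 3.5414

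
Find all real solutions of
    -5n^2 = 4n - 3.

n = -1.2718 or n = 0.4718

Rearrange to standard form: -5n^2 - 4n + 3 = 0.
Discriminant: (-4)^2 - 4*(-5)*3 = 76.
Quadratic formula: n = (4 +/- sqrt(76)) / (-10).
So n = -sqrt(19)/5 - 2/5 ~= -1.2718 or n = -2/5 + sqrt(19)/5 ~= 0.4718.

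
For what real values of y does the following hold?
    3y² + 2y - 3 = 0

y = -1.3874 or y = 0.7208

Discriminant: (2)² − 4·3·(-3) = 40.
Quadratic formula: y = (-2 ± √40) / 6.
So y = -1/3 + √(10)/3 ≈ 0.7208 or y = -√(10)/3 - 1/3 ≈ -1.3874.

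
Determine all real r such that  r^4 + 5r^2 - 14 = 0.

Let u = r^2. The equation becomes u^2 + 5u - 14 = 0.
Factor: (u - 2)(u + 7) = 0, so u = 2 or u = -7.
r^2 = 2 gives r = +/-sqrt(2) ~= +/-1.4142.
r^2 = -7 < 0 has no real solution.

r = -1.4142 or r = 1.4142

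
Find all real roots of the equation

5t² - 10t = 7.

Rearrange to standard form: 5t² - 10t - 7 = 0.
Discriminant: (-10)² − 4·5·(-7) = 240.
Quadratic formula: t = (10 ± √240) / 10.
So t = 1 + 2·√(15)/5 ≈ 2.5492 or t = 1 - 2·√(15)/5 ≈ -0.5492.

t = -0.5492 or t = 2.5492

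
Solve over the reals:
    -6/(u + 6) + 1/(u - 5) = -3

u = -3.9224 or u = 4.589

Multiply both sides by (u + 6)(u - 5):
-6(u - 5) + (u + 6) = -3(u + 6)(u - 5).
Expand and collect terms: -3u^2 + 2u + 54 = 0.
By the quadratic formula, u = (-2 +/- sqrt(652)) / -6, so u ~= -3.9224 or u ~= 4.589.
Neither value makes a denominator zero (u != -6, u != 5), so both are valid.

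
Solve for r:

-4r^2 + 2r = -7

Rearrange to standard form: -4r^2 + 2r + 7 = 0.
Discriminant: (2)^2 - 4*(-4)*7 = 116.
Quadratic formula: r = (-2 +/- sqrt(116)) / (-8).
So r = 1/4 - sqrt(29)/4 ~= -1.0963 or r = 1/4 + sqrt(29)/4 ~= 1.5963.

r = -1.0963 or r = 1.5963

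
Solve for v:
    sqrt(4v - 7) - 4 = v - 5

v = 2 or v = 4

Isolate the radical: sqrt(4v - 7) = v - 1.
Square both sides: 4v - 7 = (v - 1)^2.
Expand and rearrange: v^2 - 6v + 8 = 0.
Solving gives v = 4 or v = 2.
Check each candidate in the original equation:
  v = 4: sqrt(9) = 3, while v - 1 = 3 — valid.
  v = 2: sqrt(1) = 1, while v - 1 = 1 — valid.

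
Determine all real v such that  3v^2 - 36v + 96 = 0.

Factor: 3(v - 8)(v - 4) = 0.
So v = 8 or v = 4.

v = 4 or v = 8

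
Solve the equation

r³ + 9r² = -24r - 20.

r = -5 or r = -2

Rearrange: r³ + 9r² + 24r + 20 = 0.
Possible rational roots are divisors of 20. Testing r = -5 gives 0, so (r + 5) is a factor.
Divide: r³ + 9r² + 24r + 20 = (r + 5)(r² + 4r + 4).
The quadratic has the repeated root r = -2.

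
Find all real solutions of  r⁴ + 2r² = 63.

Let u = r². The equation becomes u² + 2u - 63 = 0.
Factor: (u - 7)(u + 9) = 0, so u = 7 or u = -9.
r² = 7 gives r = ±√(7) ≈ ±2.6458.
r² = -9 < 0 has no real solution.

r = -2.6458 or r = 2.6458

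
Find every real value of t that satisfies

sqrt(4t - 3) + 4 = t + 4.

t = 1 or t = 3

Isolate the radical: sqrt(4t - 3) = t.
Square both sides: 4t - 3 = (t)^2.
Expand and rearrange: t^2 - 4t + 3 = 0.
Solving gives t = 3 or t = 1.
Check each candidate in the original equation:
  t = 3: sqrt(9) = 3, while t = 3 — valid.
  t = 1: sqrt(1) = 1, while t = 1 — valid.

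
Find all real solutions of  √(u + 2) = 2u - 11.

Square both sides: u + 2 = (2u - 11)².
Expand and rearrange: 4u² - 45u + 119 = 0.
Solving gives u = 7 or u = 4.25.
Check each candidate in the original equation:
  u = 7: √(9) = 3, while 2u - 11 = 3 — valid.
  u = 4.25: √(6.25) = 2.5, while 2u - 11 = -2.5 — extraneous.

u = 7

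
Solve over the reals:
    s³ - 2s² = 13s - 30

Rearrange: s³ - 2s² - 13s + 30 = 0.
Possible rational roots are divisors of 30. Testing s = 3 gives 0, so (s - 3) is a factor.
Divide: s³ - 2s² - 13s + 30 = (s - 3)(s² + s - 10).
Apply the quadratic formula to s² + s - 10 = 0: s = (-1 ± √41)/2, i.e. s ≈ 2.7016 or s ≈ -3.7016.

s = -3.7016 or s = 2.7016 or s = 3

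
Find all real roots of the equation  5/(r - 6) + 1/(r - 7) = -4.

Multiply both sides by (r - 6)(r - 7):
5(r - 7) + (r - 6) = -4(r - 6)(r - 7).
Expand and collect terms: -4r² + 46r - 127 = 0.
By the quadratic formula, r = (-46 ± √84) / -8, so r ≈ 4.6044 or r ≈ 6.8956.
Neither value makes a denominator zero (r ≠ 6, r ≠ 7), so both are valid.

r = 4.6044 or r = 6.8956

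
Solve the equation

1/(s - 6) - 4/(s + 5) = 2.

s = -6.9255 or s = 6.4255

Multiply both sides by (s - 6)(s + 5):
(s + 5) - 4(s - 6) = 2(s - 6)(s + 5).
Expand and collect terms: 2s^2 + s - 89 = 0.
By the quadratic formula, s = (-1 +/- sqrt(713)) / 4, so s ~= 6.4255 or s ~= -6.9255.
Neither value makes a denominator zero (s != 6, s != -5), so both are valid.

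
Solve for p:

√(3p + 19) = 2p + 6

p = -1

Square both sides: 3p + 19 = (2p + 6)².
Expand and rearrange: 4p² + 21p + 17 = 0.
Solving gives p = -1 or p = -4.25.
Check each candidate in the original equation:
  p = -1: √(16) = 4, while 2p + 6 = 4 — valid.
  p = -4.25: √(6.25) = 2.5, while 2p + 6 = -2.5 — extraneous.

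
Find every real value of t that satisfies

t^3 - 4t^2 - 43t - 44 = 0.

t = -4 or t = -1.1962 or t = 9.1962

Possible rational roots are divisors of -44. Testing t = -4 gives 0, so (t + 4) is a factor.
Divide: t^3 - 4t^2 - 43t - 44 = (t + 4)(t^2 - 8t - 11).
Apply the quadratic formula to t^2 - 8t - 11 = 0: t = (8 +/- sqrt(108))/2, i.e. t ~= 9.1962 or t ~= -1.1962.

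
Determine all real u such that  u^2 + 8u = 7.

Rearrange to standard form: u^2 + 8u - 7 = 0.
Discriminant: (8)^2 - 4*1*(-7) = 92.
Quadratic formula: u = (-8 +/- sqrt(92)) / 2.
So u = -4 + sqrt(23) ~= 0.7958 or u = -sqrt(23) - 4 ~= -8.7958.

u = -8.7958 or u = 0.7958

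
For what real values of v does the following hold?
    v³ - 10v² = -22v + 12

v = 0.8377 or v = 2 or v = 7.1623

Rearrange: v³ - 10v² + 22v - 12 = 0.
Possible rational roots are divisors of -12. Testing v = 2 gives 0, so (v - 2) is a factor.
Divide: v³ - 10v² + 22v - 12 = (v - 2)(v² - 8v + 6).
Apply the quadratic formula to v² - 8v + 6 = 0: v = (8 ± √40)/2, i.e. v ≈ 7.1623 or v ≈ 0.8377.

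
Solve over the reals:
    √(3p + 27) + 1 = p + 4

Isolate the radical: √(3p + 27) = p + 3.
Square both sides: 3p + 27 = (p + 3)².
Expand and rearrange: p² + 3p - 18 = 0.
Solving gives p = 3 or p = -6.
Check each candidate in the original equation:
  p = 3: √(36) = 6, while p + 3 = 6 — valid.
  p = -6: √(9) = 3, while p + 3 = -3 — extraneous.

p = 3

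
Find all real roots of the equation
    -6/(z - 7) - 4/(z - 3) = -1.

z = 4.2554 or z = 15.7446

Multiply both sides by (z - 7)(z - 3):
-6(z - 3) - 4(z - 7) = -(z - 7)(z - 3).
Expand and collect terms: -z^2 + 20z - 67 = 0.
By the quadratic formula, z = (-20 +/- sqrt(132)) / -2, so z ~= 4.2554 or z ~= 15.7446.
Neither value makes a denominator zero (z != 7, z != 3), so both are valid.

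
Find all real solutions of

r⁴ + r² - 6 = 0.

Let u = r². The equation becomes u² + u - 6 = 0.
Factor: (u + 3)(u - 2) = 0, so u = -3 or u = 2.
r² = -3 < 0 has no real solution.
r² = 2 gives r = ±√(2) ≈ ±1.4142.

r = -1.4142 or r = 1.4142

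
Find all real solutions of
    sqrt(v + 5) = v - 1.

Square both sides: v + 5 = (v - 1)^2.
Expand and rearrange: v^2 - 3v - 4 = 0.
Solving gives v = 4 or v = -1.
Check each candidate in the original equation:
  v = 4: sqrt(9) = 3, while v - 1 = 3 — valid.
  v = -1: sqrt(4) = 2, while v - 1 = -2 — extraneous.

v = 4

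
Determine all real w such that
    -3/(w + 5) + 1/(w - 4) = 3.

Multiply both sides by (w + 5)(w - 4):
-3(w - 4) + (w + 5) = 3(w + 5)(w - 4).
Expand and collect terms: 3w^2 + 5w - 77 = 0.
By the quadratic formula, w = (-5 +/- sqrt(949)) / 6, so w ~= 4.301 or w ~= -5.9676.
Neither value makes a denominator zero (w != -5, w != 4), so both are valid.

w = -5.9676 or w = 4.301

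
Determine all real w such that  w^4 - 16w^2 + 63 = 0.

w = -3 or w = -2.6458 or w = 2.6458 or w = 3

Let u = w^2. The equation becomes u^2 - 16u + 63 = 0.
Factor: (u - 9)(u - 7) = 0, so u = 9 or u = 7.
w^2 = 9 gives w = +/-3.
w^2 = 7 gives w = +/-sqrt(7) ~= +/-2.6458.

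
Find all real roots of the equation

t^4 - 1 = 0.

Let u = t^2. The equation becomes u^2 - 1 = 0.
Factor: (u + 1)(u - 1) = 0, so u = -1 or u = 1.
t^2 = -1 < 0 has no real solution.
t^2 = 1 gives t = +/-1.

t = -1 or t = 1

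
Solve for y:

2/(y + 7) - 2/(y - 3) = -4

Multiply both sides by (y + 7)(y - 3):
2(y - 3) - 2(y + 7) = -4(y + 7)(y - 3).
Expand and collect terms: -4y^2 - 16y + 104 = 0.
By the quadratic formula, y = (16 +/- sqrt(1920)) / -8, so y ~= -7.4772 or y ~= 3.4772.
Neither value makes a denominator zero (y != -7, y != 3), so both are valid.

y = -7.4772 or y = 3.4772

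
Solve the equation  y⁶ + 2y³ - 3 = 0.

y = -1.4422 or y = 1

Let u = y³. The equation becomes u² + 2u - 3 = 0.
Factor: (u - 1)(u + 3) = 0, so u = 1 or u = -3.
y³ = 1 gives y = 1.
y³ = -3 gives y = -∛(3) ≈ -1.4422.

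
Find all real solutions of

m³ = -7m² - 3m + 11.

m = -6.2361 or m = -1.7639 or m = 1

Rearrange: m³ + 7m² + 3m - 11 = 0.
Possible rational roots are divisors of -11. Testing m = 1 gives 0, so (m - 1) is a factor.
Divide: m³ + 7m² + 3m - 11 = (m - 1)(m² + 8m + 11).
Apply the quadratic formula to m² + 8m + 11 = 0: m = (-8 ± √20)/2, i.e. m ≈ -1.7639 or m ≈ -6.2361.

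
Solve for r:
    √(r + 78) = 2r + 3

r = 3

Square both sides: r + 78 = (2r + 3)².
Expand and rearrange: 4r² + 11r - 69 = 0.
Solving gives r = 3 or r = -5.75.
Check each candidate in the original equation:
  r = 3: √(81) = 9, while 2r + 3 = 9 — valid.
  r = -5.75: √(72.25) = 8.5, while 2r + 3 = -8.5 — extraneous.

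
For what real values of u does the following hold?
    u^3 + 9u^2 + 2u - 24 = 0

u = -8.4244 or u = -2 or u = 1.4244

Possible rational roots are divisors of -24. Testing u = -2 gives 0, so (u + 2) is a factor.
Divide: u^3 + 9u^2 + 2u - 24 = (u + 2)(u^2 + 7u - 12).
Apply the quadratic formula to u^2 + 7u - 12 = 0: u = (-7 +/- sqrt(97))/2, i.e. u ~= 1.4244 or u ~= -8.4244.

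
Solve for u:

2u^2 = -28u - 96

Bring every term to one side: 2u^2 + 28u + 96 = 0.
Factor: 2(u + 6)(u + 8) = 0.
So u = -6 or u = -8.

u = -8 or u = -6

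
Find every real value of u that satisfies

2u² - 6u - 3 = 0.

Discriminant: (-6)² − 4·2·(-3) = 60.
Quadratic formula: u = (6 ± √60) / 4.
So u = 3/2 + √(15)/2 ≈ 3.4365 or u = 3/2 - √(15)/2 ≈ -0.4365.

u = -0.4365 or u = 3.4365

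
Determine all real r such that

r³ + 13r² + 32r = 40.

Rearrange: r³ + 13r² + 32r - 40 = 0.
Possible rational roots are divisors of -40. Testing r = -5 gives 0, so (r + 5) is a factor.
Divide: r³ + 13r² + 32r - 40 = (r + 5)(r² + 8r - 8).
Apply the quadratic formula to r² + 8r - 8 = 0: r = (-8 ± √96)/2, i.e. r ≈ 0.899 or r ≈ -8.899.

r = -8.899 or r = -5 or r = 0.899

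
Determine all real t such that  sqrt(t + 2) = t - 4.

t = 7

Square both sides: t + 2 = (t - 4)^2.
Expand and rearrange: t^2 - 9t + 14 = 0.
Solving gives t = 7 or t = 2.
Check each candidate in the original equation:
  t = 7: sqrt(9) = 3, while t - 4 = 3 — valid.
  t = 2: sqrt(4) = 2, while t - 4 = -2 — extraneous.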